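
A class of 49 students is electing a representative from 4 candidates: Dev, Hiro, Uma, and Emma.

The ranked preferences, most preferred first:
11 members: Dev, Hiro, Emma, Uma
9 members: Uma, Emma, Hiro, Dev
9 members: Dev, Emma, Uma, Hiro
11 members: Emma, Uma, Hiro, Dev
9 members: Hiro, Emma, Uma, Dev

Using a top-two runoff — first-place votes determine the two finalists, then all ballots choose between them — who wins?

Round 1 first-place votes: Dev 20, Hiro 9, Uma 9, Emma 11. Dev and Emma advance.
Runoff: Dev is ranked above Emma on 20 ballots, Emma above Dev on 29.

Emma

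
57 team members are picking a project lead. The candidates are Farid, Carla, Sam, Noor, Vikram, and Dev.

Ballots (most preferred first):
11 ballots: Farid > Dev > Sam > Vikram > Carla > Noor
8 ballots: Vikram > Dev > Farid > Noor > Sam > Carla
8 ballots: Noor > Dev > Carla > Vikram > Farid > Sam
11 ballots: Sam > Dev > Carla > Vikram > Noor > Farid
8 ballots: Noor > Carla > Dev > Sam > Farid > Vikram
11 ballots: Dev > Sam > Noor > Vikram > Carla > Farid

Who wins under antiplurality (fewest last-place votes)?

Dev

Last-place votes: Farid 22, Carla 8, Sam 8, Noor 11, Vikram 8, Dev 0.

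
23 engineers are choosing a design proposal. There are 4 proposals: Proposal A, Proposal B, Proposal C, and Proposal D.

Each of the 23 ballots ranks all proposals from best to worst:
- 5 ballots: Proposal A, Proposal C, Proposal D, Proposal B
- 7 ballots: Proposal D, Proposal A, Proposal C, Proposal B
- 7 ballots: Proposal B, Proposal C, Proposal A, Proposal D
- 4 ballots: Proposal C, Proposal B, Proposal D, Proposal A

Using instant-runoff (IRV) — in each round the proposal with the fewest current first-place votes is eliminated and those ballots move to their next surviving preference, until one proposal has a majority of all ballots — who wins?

Round 1: Proposal A 5, Proposal B 7, Proposal C 4, Proposal D 7. Proposal C eliminated.
Round 2: Proposal A 5, Proposal B 11, Proposal D 7. Proposal A eliminated.
Round 3: Proposal B 11, Proposal D 12. Proposal D has a majority (≥12).

Proposal D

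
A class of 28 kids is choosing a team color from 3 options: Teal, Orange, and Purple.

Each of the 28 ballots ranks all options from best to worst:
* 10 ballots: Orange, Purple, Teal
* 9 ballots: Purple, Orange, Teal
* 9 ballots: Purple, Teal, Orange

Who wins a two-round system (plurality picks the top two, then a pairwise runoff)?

Round 1 first-place votes: Teal 0, Orange 10, Purple 18. Purple and Orange advance.
Runoff: Purple is ranked above Orange on 18 ballots, Orange above Purple on 10.

Purple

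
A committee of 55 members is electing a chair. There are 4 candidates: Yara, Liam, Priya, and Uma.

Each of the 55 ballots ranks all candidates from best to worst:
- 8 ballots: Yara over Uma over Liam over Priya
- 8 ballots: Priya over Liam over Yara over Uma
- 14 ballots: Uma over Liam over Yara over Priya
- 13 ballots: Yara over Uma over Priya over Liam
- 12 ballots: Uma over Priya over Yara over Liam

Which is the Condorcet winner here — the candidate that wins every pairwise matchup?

Yara

Yara vs Liam: 33–22
Yara vs Priya: 35–20
Yara vs Uma: 29–26
Yara beats every other candidate.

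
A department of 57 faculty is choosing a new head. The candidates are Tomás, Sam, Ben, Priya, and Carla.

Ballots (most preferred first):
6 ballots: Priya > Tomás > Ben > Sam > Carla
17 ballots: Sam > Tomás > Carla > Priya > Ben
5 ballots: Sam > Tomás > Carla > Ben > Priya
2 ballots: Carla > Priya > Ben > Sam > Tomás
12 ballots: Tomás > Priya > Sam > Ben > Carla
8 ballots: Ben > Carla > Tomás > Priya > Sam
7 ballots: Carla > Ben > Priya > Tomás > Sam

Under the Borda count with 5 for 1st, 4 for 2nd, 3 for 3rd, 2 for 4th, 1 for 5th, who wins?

Tomás

Tomás: 6×4 + 17×4 + 5×4 + 2×1 + 12×5 + 8×3 + 7×2 = 212
Sam: 6×2 + 17×5 + 5×5 + 2×2 + 12×3 + 8×1 + 7×1 = 177
Ben: 6×3 + 17×1 + 5×2 + 2×3 + 12×2 + 8×5 + 7×4 = 143
Priya: 6×5 + 17×2 + 5×1 + 2×4 + 12×4 + 8×2 + 7×3 = 162
Carla: 6×1 + 17×3 + 5×3 + 2×5 + 12×1 + 8×4 + 7×5 = 161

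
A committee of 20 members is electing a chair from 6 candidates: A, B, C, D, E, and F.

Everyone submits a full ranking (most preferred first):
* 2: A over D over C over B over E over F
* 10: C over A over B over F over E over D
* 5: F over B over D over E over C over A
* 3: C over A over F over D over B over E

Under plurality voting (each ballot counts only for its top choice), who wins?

C

First-place votes: A 2, B 0, C 13, D 0, E 0, F 5.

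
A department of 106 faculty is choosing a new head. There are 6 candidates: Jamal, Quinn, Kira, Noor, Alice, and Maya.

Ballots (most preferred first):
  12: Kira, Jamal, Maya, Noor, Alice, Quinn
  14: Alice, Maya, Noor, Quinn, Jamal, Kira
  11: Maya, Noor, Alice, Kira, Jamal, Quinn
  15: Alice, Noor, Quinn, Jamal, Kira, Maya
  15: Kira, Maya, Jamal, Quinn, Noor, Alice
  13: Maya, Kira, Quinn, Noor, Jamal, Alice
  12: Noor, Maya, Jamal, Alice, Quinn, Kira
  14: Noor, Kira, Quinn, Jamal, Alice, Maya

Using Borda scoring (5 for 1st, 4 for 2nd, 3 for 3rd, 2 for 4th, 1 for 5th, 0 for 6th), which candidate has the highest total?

Noor

Jamal: 12×4 + 14×1 + 11×1 + 15×2 + 15×3 + 13×1 + 12×3 + 14×2 = 225
Quinn: 12×0 + 14×2 + 11×0 + 15×3 + 15×2 + 13×3 + 12×1 + 14×3 = 196
Kira: 12×5 + 14×0 + 11×2 + 15×1 + 15×5 + 13×4 + 12×0 + 14×4 = 280
Noor: 12×2 + 14×3 + 11×4 + 15×4 + 15×1 + 13×2 + 12×5 + 14×5 = 341
Alice: 12×1 + 14×5 + 11×3 + 15×5 + 15×0 + 13×0 + 12×2 + 14×1 = 228
Maya: 12×3 + 14×4 + 11×5 + 15×0 + 15×4 + 13×5 + 12×4 + 14×0 = 320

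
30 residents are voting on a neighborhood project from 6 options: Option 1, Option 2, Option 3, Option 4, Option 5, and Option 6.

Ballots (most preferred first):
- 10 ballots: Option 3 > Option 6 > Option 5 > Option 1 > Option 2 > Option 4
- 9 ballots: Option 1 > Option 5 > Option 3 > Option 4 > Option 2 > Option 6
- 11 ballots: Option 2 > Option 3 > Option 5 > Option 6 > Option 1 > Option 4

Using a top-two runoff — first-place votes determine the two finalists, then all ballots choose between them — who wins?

Round 1 first-place votes: Option 1 9, Option 2 11, Option 3 10, Option 4 0, Option 5 0, Option 6 0. Option 2 and Option 3 advance.
Runoff: Option 2 is ranked above Option 3 on 11 ballots, Option 3 above Option 2 on 19.

Option 3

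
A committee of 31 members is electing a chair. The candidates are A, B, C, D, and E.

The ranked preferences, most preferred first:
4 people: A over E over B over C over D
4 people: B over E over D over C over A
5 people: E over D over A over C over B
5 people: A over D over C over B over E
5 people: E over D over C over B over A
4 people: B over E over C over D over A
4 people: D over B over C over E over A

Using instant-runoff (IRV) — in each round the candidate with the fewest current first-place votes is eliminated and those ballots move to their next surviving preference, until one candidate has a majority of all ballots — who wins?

B

Round 1: A 9, B 8, C 0, D 4, E 10. C eliminated.
Round 2: A 9, B 8, D 4, E 10. D eliminated.
Round 3: A 9, B 12, E 10. A eliminated.
Round 4: B 17, E 14. B has a majority (≥16).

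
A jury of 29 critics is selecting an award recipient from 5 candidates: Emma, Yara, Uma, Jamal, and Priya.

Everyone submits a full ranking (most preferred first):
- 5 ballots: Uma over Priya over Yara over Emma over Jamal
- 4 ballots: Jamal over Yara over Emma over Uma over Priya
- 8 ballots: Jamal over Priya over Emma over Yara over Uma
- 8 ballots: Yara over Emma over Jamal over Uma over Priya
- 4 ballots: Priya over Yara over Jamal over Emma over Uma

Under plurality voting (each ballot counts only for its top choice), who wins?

First-place votes: Emma 0, Yara 8, Uma 5, Jamal 12, Priya 4.

Jamal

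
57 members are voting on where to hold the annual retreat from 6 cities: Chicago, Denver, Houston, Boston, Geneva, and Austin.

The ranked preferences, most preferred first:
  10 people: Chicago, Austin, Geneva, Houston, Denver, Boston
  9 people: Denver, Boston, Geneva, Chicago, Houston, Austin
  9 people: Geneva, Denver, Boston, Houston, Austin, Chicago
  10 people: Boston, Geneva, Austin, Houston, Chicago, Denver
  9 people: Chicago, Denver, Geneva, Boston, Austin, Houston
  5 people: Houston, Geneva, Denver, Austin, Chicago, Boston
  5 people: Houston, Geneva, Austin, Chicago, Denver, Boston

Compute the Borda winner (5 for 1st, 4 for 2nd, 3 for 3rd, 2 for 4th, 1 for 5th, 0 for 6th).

Geneva

Chicago: 10×5 + 9×2 + 9×0 + 10×1 + 9×5 + 5×1 + 5×2 = 138
Denver: 10×1 + 9×5 + 9×4 + 10×0 + 9×4 + 5×3 + 5×1 = 147
Houston: 10×2 + 9×1 + 9×2 + 10×2 + 9×0 + 5×5 + 5×5 = 117
Boston: 10×0 + 9×4 + 9×3 + 10×5 + 9×2 + 5×0 + 5×0 = 131
Geneva: 10×3 + 9×3 + 9×5 + 10×4 + 9×3 + 5×4 + 5×4 = 209
Austin: 10×4 + 9×0 + 9×1 + 10×3 + 9×1 + 5×2 + 5×3 = 113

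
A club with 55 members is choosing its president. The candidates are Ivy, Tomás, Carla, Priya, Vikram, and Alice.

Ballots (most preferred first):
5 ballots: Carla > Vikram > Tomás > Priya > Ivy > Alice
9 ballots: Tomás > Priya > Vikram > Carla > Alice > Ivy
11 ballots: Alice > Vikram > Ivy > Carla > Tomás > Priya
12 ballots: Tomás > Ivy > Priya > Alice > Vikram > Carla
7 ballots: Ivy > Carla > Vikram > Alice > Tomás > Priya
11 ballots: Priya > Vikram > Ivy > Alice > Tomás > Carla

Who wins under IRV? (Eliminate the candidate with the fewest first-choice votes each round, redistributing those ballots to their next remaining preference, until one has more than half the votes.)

Alice

Round 1: Ivy 7, Tomás 21, Carla 5, Priya 11, Vikram 0, Alice 11. Vikram eliminated.
Round 2: Ivy 7, Tomás 21, Carla 5, Priya 11, Alice 11. Carla eliminated.
Round 3: Ivy 7, Tomás 26, Priya 11, Alice 11. Ivy eliminated.
Round 4: Tomás 26, Priya 11, Alice 18. Priya eliminated.
Round 5: Tomás 26, Alice 29. Alice has a majority (≥28).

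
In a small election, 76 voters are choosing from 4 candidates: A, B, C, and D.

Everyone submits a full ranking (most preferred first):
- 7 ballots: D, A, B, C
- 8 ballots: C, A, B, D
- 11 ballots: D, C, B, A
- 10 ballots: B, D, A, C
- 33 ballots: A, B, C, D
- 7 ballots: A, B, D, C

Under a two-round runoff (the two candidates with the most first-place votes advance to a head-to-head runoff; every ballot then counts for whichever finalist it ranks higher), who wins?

A

Round 1 first-place votes: A 40, B 10, C 8, D 18. A and D advance.
Runoff: A is ranked above D on 48 ballots, D above A on 28.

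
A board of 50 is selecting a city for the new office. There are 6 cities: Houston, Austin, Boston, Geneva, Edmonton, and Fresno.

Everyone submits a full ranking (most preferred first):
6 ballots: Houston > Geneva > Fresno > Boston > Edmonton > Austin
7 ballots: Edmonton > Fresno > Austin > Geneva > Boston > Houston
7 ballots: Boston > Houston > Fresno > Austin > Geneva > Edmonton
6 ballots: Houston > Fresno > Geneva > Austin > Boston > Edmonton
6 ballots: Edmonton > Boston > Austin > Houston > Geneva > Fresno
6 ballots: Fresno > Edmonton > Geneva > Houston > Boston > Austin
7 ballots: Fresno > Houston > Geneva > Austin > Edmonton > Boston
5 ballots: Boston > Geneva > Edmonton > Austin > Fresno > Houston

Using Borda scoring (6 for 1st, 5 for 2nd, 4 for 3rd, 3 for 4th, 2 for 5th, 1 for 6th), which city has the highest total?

Houston: 6×6 + 7×1 + 7×5 + 6×6 + 6×3 + 6×3 + 7×5 + 5×1 = 190
Austin: 6×1 + 7×4 + 7×3 + 6×3 + 6×4 + 6×1 + 7×3 + 5×3 = 139
Boston: 6×3 + 7×2 + 7×6 + 6×2 + 6×5 + 6×2 + 7×1 + 5×6 = 165
Geneva: 6×5 + 7×3 + 7×2 + 6×4 + 6×2 + 6×4 + 7×4 + 5×5 = 178
Edmonton: 6×2 + 7×6 + 7×1 + 6×1 + 6×6 + 6×5 + 7×2 + 5×4 = 167
Fresno: 6×4 + 7×5 + 7×4 + 6×5 + 6×1 + 6×6 + 7×6 + 5×2 = 211

Fresno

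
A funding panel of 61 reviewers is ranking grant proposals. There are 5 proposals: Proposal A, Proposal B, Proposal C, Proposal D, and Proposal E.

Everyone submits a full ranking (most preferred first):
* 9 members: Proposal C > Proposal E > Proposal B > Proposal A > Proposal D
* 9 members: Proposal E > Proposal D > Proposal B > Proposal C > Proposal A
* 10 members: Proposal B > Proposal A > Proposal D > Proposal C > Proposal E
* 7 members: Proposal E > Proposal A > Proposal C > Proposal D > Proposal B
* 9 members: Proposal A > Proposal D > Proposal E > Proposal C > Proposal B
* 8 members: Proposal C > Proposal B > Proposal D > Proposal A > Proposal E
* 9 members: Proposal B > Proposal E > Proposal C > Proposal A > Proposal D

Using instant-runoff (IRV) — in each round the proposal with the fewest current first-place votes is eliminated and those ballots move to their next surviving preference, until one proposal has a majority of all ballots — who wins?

Proposal E

Round 1: Proposal A 9, Proposal B 19, Proposal C 17, Proposal D 0, Proposal E 16. Proposal D eliminated.
Round 2: Proposal A 9, Proposal B 19, Proposal C 17, Proposal E 16. Proposal A eliminated.
Round 3: Proposal B 19, Proposal C 17, Proposal E 25. Proposal C eliminated.
Round 4: Proposal B 27, Proposal E 34. Proposal E has a majority (≥31).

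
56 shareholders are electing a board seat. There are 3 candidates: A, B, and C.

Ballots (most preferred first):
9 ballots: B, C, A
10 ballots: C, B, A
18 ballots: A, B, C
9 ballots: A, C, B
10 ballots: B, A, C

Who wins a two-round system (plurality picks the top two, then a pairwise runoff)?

Round 1 first-place votes: A 27, B 19, C 10. A and B advance.
Runoff: A is ranked above B on 27 ballots, B above A on 29.

B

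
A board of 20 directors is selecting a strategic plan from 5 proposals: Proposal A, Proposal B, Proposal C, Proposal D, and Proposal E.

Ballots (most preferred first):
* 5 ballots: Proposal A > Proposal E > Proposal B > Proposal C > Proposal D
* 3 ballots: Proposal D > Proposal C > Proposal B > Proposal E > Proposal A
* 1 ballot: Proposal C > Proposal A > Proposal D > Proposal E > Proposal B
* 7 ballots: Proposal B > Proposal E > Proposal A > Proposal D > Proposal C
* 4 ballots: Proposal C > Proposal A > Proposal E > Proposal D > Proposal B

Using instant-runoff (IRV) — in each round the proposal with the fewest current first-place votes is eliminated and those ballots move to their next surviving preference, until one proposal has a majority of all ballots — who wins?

Proposal B

Round 1: Proposal A 5, Proposal B 7, Proposal C 5, Proposal D 3, Proposal E 0. Proposal E eliminated.
Round 2: Proposal A 5, Proposal B 7, Proposal C 5, Proposal D 3. Proposal D eliminated.
Round 3: Proposal A 5, Proposal B 7, Proposal C 8. Proposal A eliminated.
Round 4: Proposal B 12, Proposal C 8. Proposal B has a majority (≥11).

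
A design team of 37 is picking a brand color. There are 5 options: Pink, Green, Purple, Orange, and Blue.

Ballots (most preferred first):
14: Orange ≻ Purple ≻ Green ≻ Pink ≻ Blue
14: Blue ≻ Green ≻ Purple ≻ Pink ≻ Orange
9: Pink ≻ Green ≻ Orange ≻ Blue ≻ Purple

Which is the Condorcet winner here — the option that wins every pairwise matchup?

Green vs Pink: 28–9
Green vs Purple: 23–14
Green vs Orange: 23–14
Green vs Blue: 23–14
Green beats every other option.

Green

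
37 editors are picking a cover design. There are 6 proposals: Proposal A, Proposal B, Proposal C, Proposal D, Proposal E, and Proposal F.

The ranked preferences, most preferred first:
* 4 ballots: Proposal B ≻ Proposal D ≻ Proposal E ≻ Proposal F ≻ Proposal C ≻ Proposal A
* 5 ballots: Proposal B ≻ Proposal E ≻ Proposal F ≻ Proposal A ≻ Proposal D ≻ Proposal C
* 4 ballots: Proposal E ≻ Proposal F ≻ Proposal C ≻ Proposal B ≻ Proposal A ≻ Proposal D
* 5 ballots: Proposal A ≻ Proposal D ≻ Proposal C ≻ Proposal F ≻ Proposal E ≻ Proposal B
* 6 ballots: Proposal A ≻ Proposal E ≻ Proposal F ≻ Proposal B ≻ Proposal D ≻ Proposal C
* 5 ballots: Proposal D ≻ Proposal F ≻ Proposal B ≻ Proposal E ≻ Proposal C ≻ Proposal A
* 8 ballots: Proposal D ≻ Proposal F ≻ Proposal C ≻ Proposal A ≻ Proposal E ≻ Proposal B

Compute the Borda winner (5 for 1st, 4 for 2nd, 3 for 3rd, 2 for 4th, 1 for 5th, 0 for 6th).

Proposal F

Proposal A: 4×0 + 5×2 + 4×1 + 5×5 + 6×5 + 5×0 + 8×2 = 85
Proposal B: 4×5 + 5×5 + 4×2 + 5×0 + 6×2 + 5×3 + 8×0 = 80
Proposal C: 4×1 + 5×0 + 4×3 + 5×3 + 6×0 + 5×1 + 8×3 = 60
Proposal D: 4×4 + 5×1 + 4×0 + 5×4 + 6×1 + 5×5 + 8×5 = 112
Proposal E: 4×3 + 5×4 + 4×5 + 5×1 + 6×4 + 5×2 + 8×1 = 99
Proposal F: 4×2 + 5×3 + 4×4 + 5×2 + 6×3 + 5×4 + 8×4 = 119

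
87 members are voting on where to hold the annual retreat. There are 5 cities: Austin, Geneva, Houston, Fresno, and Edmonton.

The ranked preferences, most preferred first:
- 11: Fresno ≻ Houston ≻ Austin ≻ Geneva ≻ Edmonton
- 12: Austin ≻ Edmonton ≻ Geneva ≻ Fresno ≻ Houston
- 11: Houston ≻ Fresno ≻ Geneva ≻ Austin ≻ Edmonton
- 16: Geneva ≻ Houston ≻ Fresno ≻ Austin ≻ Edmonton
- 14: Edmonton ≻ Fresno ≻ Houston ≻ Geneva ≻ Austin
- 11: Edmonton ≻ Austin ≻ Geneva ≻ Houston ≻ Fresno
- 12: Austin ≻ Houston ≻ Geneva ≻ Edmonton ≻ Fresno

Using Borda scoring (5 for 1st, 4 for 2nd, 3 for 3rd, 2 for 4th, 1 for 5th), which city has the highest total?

Houston

Austin: 11×3 + 12×5 + 11×2 + 16×2 + 14×1 + 11×4 + 12×5 = 265
Geneva: 11×2 + 12×3 + 11×3 + 16×5 + 14×2 + 11×3 + 12×3 = 268
Houston: 11×4 + 12×1 + 11×5 + 16×4 + 14×3 + 11×2 + 12×4 = 287
Fresno: 11×5 + 12×2 + 11×4 + 16×3 + 14×4 + 11×1 + 12×1 = 250
Edmonton: 11×1 + 12×4 + 11×1 + 16×1 + 14×5 + 11×5 + 12×2 = 235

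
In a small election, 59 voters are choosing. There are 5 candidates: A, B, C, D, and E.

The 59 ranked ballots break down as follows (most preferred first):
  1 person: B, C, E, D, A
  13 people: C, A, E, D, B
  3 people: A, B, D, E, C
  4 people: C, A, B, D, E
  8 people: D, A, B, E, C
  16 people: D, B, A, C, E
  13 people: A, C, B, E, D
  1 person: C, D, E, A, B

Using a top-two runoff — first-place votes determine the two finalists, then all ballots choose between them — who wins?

Round 1 first-place votes: A 16, B 1, C 18, D 24, E 0. D and C advance.
Runoff: D is ranked above C on 27 ballots, C above D on 32.

C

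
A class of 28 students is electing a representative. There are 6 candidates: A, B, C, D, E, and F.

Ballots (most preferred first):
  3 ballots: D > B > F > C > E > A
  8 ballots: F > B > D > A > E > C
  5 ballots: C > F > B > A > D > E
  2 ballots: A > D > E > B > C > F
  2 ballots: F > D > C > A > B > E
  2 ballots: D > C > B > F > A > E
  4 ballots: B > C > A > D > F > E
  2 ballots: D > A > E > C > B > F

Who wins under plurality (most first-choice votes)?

First-place votes: A 2, B 4, C 5, D 7, E 0, F 10.

F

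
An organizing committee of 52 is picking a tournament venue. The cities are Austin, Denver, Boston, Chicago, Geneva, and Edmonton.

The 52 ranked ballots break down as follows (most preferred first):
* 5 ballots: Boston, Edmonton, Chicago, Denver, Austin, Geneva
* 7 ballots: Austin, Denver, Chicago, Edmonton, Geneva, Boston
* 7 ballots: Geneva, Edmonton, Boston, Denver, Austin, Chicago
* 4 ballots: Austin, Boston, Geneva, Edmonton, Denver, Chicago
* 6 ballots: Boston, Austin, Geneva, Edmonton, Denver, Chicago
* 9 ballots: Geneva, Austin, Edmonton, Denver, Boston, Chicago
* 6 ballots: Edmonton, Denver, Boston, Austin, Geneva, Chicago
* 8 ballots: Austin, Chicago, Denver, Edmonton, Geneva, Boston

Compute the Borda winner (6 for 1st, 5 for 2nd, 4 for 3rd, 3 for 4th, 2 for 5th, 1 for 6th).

Austin

Austin: 5×2 + 7×6 + 7×2 + 4×6 + 6×5 + 9×5 + 6×3 + 8×6 = 231
Denver: 5×3 + 7×5 + 7×3 + 4×2 + 6×2 + 9×3 + 6×5 + 8×4 = 180
Boston: 5×6 + 7×1 + 7×4 + 4×5 + 6×6 + 9×2 + 6×4 + 8×1 = 171
Chicago: 5×4 + 7×4 + 7×1 + 4×1 + 6×1 + 9×1 + 6×1 + 8×5 = 120
Geneva: 5×1 + 7×2 + 7×6 + 4×4 + 6×4 + 9×6 + 6×2 + 8×2 = 183
Edmonton: 5×5 + 7×3 + 7×5 + 4×3 + 6×3 + 9×4 + 6×6 + 8×3 = 207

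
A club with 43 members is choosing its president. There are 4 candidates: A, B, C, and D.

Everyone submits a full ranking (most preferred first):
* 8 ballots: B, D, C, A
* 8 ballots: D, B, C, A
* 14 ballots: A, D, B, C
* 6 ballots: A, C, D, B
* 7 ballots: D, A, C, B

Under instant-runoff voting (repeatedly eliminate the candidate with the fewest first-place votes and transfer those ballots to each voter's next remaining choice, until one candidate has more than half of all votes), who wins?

Round 1: A 20, B 8, C 0, D 15. C eliminated.
Round 2: A 20, B 8, D 15. B eliminated.
Round 3: A 20, D 23. D has a majority (≥22).

D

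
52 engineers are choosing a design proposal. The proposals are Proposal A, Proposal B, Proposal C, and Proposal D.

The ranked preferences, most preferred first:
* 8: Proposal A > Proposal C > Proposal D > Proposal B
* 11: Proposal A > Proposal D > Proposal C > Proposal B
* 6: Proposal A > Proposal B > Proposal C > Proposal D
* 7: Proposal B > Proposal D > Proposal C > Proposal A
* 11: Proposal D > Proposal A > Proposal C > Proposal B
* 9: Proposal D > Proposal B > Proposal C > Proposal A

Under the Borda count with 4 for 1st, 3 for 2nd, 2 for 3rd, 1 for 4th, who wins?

Proposal D

Proposal A: 8×4 + 11×4 + 6×4 + 7×1 + 11×3 + 9×1 = 149
Proposal B: 8×1 + 11×1 + 6×3 + 7×4 + 11×1 + 9×3 = 103
Proposal C: 8×3 + 11×2 + 6×2 + 7×2 + 11×2 + 9×2 = 112
Proposal D: 8×2 + 11×3 + 6×1 + 7×3 + 11×4 + 9×4 = 156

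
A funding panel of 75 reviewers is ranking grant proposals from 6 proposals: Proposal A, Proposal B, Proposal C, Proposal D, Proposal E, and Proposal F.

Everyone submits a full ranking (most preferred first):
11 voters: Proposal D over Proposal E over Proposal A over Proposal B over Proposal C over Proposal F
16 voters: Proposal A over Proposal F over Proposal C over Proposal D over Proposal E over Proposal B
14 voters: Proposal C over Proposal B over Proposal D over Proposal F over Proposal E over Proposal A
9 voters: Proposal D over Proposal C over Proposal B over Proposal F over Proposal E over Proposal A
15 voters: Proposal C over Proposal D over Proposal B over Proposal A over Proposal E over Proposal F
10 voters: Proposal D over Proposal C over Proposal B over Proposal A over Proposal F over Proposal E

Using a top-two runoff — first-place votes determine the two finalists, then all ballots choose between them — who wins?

Round 1 first-place votes: Proposal A 16, Proposal B 0, Proposal C 29, Proposal D 30, Proposal E 0, Proposal F 0. Proposal D and Proposal C advance.
Runoff: Proposal D is ranked above Proposal C on 30 ballots, Proposal C above Proposal D on 45.

Proposal C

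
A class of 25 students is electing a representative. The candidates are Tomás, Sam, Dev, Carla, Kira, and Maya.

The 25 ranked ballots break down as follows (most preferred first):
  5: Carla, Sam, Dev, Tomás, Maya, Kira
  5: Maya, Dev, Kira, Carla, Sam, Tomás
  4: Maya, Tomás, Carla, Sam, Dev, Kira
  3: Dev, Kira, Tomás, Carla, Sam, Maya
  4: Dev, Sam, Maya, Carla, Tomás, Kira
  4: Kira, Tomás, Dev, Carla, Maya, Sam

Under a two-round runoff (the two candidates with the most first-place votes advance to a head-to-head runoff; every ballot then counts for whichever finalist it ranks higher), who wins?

Round 1 first-place votes: Tomás 0, Sam 0, Dev 7, Carla 5, Kira 4, Maya 9. Maya and Dev advance.
Runoff: Maya is ranked above Dev on 9 ballots, Dev above Maya on 16.

Dev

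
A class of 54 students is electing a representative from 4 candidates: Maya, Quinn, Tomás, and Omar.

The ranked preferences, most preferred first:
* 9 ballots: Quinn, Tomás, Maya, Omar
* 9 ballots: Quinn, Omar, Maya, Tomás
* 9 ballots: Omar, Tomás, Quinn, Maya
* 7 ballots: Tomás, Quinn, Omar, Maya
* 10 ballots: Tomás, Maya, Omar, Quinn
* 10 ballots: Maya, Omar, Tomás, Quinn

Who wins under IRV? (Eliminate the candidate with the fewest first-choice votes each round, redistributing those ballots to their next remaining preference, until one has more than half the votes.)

Round 1: Maya 10, Quinn 18, Tomás 17, Omar 9. Omar eliminated.
Round 2: Maya 10, Quinn 18, Tomás 26. Maya eliminated.
Round 3: Quinn 18, Tomás 36. Tomás has a majority (≥28).

Tomás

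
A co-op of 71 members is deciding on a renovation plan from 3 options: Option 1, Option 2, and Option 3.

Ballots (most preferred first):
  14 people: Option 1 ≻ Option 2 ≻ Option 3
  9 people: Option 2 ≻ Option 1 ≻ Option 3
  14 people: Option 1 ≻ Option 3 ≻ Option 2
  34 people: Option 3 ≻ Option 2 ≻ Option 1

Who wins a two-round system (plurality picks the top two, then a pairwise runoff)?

Option 1

Round 1 first-place votes: Option 1 28, Option 2 9, Option 3 34. Option 3 and Option 1 advance.
Runoff: Option 3 is ranked above Option 1 on 34 ballots, Option 1 above Option 3 on 37.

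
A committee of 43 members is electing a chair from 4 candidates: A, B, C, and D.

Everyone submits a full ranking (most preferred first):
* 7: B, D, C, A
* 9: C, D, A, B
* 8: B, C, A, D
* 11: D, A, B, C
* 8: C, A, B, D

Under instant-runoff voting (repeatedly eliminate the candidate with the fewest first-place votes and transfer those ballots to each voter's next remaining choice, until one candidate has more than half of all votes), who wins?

B

Round 1: A 0, B 15, C 17, D 11. A eliminated.
Round 2: B 15, C 17, D 11. D eliminated.
Round 3: B 26, C 17. B has a majority (≥22).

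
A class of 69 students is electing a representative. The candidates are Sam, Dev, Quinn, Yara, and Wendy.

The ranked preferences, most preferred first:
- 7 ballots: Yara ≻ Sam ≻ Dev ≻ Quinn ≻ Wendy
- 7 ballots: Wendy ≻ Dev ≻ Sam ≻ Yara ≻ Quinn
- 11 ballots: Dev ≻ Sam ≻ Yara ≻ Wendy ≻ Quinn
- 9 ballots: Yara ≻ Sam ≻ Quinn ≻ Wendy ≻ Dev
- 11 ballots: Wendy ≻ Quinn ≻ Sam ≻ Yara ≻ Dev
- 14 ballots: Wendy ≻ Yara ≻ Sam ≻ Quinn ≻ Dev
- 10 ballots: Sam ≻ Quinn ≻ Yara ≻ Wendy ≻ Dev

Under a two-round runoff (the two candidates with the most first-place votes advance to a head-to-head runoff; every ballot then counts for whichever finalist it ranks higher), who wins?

Yara

Round 1 first-place votes: Sam 10, Dev 11, Quinn 0, Yara 16, Wendy 32. Wendy and Yara advance.
Runoff: Wendy is ranked above Yara on 32 ballots, Yara above Wendy on 37.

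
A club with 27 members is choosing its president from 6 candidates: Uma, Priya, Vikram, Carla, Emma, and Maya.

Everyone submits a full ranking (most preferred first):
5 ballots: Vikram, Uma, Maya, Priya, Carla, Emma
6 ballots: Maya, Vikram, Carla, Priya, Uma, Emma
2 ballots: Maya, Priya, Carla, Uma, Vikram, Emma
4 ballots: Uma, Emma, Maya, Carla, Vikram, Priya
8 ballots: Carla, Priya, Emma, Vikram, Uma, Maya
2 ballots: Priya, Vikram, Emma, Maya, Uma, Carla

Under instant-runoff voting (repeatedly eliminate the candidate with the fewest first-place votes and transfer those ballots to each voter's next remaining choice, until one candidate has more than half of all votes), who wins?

Maya

Round 1: Uma 4, Priya 2, Vikram 5, Carla 8, Emma 0, Maya 8. Emma eliminated.
Round 2: Uma 4, Priya 2, Vikram 5, Carla 8, Maya 8. Priya eliminated.
Round 3: Uma 4, Vikram 7, Carla 8, Maya 8. Uma eliminated.
Round 4: Vikram 7, Carla 8, Maya 12. Vikram eliminated.
Round 5: Carla 8, Maya 19. Maya has a majority (≥14).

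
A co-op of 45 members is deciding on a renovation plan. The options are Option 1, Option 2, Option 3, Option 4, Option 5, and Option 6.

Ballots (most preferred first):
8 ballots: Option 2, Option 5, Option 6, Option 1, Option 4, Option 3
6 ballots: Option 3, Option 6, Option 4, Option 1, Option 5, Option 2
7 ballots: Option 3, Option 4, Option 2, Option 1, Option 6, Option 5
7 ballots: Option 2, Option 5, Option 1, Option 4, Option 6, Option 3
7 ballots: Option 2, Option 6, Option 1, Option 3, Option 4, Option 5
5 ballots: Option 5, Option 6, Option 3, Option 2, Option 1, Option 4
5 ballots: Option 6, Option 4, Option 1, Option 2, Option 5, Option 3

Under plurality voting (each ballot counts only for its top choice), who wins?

Option 2

First-place votes: Option 1 0, Option 2 22, Option 3 13, Option 4 0, Option 5 5, Option 6 5.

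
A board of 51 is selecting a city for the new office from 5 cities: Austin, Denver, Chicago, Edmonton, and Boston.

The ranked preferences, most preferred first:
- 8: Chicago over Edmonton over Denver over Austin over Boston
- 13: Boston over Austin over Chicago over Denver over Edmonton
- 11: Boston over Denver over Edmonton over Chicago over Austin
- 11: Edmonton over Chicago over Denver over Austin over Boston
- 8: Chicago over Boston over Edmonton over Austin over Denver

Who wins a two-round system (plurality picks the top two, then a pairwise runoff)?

Round 1 first-place votes: Austin 0, Denver 0, Chicago 16, Edmonton 11, Boston 24. Boston and Chicago advance.
Runoff: Boston is ranked above Chicago on 24 ballots, Chicago above Boston on 27.

Chicago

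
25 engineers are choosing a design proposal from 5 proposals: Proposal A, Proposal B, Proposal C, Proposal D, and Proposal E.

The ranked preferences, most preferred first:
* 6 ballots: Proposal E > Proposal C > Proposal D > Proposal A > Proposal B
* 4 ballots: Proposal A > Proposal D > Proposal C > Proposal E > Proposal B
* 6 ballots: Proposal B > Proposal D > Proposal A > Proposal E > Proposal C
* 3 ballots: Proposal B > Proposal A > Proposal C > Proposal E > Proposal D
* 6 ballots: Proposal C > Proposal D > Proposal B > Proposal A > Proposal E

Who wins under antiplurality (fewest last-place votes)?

Last-place votes: Proposal A 0, Proposal B 10, Proposal C 6, Proposal D 3, Proposal E 6.

Proposal A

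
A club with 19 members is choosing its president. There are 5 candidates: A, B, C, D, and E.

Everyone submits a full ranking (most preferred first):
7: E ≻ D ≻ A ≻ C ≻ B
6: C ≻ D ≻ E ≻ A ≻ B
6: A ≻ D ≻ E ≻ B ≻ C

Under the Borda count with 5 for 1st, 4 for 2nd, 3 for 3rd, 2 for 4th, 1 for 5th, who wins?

A: 7×3 + 6×2 + 6×5 = 63
B: 7×1 + 6×1 + 6×2 = 25
C: 7×2 + 6×5 + 6×1 = 50
D: 7×4 + 6×4 + 6×4 = 76
E: 7×5 + 6×3 + 6×3 = 71

D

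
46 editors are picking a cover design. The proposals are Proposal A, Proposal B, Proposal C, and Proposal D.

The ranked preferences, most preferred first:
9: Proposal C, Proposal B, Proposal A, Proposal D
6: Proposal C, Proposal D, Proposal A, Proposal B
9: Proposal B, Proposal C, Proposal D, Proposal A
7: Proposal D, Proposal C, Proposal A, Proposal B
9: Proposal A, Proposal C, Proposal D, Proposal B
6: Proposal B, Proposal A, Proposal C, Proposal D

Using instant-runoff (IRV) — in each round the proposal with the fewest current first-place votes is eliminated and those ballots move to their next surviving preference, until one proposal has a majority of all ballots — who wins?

Round 1: Proposal A 9, Proposal B 15, Proposal C 15, Proposal D 7. Proposal D eliminated.
Round 2: Proposal A 9, Proposal B 15, Proposal C 22. Proposal A eliminated.
Round 3: Proposal B 15, Proposal C 31. Proposal C has a majority (≥24).

Proposal C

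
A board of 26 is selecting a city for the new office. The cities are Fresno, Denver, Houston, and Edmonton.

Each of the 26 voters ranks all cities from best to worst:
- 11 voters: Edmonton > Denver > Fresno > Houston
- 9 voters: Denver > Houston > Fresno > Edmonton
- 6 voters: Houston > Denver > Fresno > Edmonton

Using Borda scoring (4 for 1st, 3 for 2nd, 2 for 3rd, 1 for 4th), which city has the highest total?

Denver

Fresno: 11×2 + 9×2 + 6×2 = 52
Denver: 11×3 + 9×4 + 6×3 = 87
Houston: 11×1 + 9×3 + 6×4 = 62
Edmonton: 11×4 + 9×1 + 6×1 = 59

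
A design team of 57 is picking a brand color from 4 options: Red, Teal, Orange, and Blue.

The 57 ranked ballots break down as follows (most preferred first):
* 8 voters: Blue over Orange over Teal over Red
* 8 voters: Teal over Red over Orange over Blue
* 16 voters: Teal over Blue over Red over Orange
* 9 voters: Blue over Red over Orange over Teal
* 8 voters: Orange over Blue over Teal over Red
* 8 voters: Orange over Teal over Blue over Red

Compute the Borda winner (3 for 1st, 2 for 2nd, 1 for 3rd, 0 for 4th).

Red: 8×0 + 8×2 + 16×1 + 9×2 + 8×0 + 8×0 = 50
Teal: 8×1 + 8×3 + 16×3 + 9×0 + 8×1 + 8×2 = 104
Orange: 8×2 + 8×1 + 16×0 + 9×1 + 8×3 + 8×3 = 81
Blue: 8×3 + 8×0 + 16×2 + 9×3 + 8×2 + 8×1 = 107

Blue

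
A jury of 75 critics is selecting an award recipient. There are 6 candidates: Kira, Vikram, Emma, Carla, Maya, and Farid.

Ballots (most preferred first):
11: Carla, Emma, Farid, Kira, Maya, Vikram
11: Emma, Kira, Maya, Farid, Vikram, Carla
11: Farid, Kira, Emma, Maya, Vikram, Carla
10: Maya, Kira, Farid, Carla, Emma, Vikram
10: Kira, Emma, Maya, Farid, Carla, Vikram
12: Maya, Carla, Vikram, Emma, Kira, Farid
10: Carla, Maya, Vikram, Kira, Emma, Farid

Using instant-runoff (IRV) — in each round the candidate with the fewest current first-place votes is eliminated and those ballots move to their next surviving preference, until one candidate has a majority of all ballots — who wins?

Emma

Round 1: Kira 10, Vikram 0, Emma 11, Carla 21, Maya 22, Farid 11. Vikram eliminated.
Round 2: Kira 10, Emma 11, Carla 21, Maya 22, Farid 11. Kira eliminated.
Round 3: Emma 21, Carla 21, Maya 22, Farid 11. Farid eliminated.
Round 4: Emma 32, Carla 21, Maya 22. Carla eliminated.
Round 5: Emma 43, Maya 32. Emma has a majority (≥38).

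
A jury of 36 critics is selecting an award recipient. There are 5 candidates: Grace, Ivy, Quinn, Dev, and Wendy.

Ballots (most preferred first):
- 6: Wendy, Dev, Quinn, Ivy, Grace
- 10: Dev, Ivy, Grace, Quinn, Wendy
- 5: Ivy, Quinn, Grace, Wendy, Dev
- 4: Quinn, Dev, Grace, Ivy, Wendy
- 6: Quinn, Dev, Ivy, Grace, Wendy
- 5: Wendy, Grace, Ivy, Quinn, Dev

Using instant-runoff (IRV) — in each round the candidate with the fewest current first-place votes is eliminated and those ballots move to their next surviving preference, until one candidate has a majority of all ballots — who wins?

Round 1: Grace 0, Ivy 5, Quinn 10, Dev 10, Wendy 11. Grace eliminated.
Round 2: Ivy 5, Quinn 10, Dev 10, Wendy 11. Ivy eliminated.
Round 3: Quinn 15, Dev 10, Wendy 11. Dev eliminated.
Round 4: Quinn 25, Wendy 11. Quinn has a majority (≥19).

Quinn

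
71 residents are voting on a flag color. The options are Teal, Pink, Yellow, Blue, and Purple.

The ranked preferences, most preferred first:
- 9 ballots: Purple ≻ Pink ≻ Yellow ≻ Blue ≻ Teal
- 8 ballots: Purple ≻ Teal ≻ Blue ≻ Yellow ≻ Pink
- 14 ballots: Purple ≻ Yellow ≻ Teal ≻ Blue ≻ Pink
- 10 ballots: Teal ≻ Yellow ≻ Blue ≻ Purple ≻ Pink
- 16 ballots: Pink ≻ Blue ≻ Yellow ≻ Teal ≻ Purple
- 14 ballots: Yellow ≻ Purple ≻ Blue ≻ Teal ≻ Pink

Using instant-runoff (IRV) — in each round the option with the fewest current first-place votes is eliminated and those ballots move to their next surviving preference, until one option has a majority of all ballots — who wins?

Yellow

Round 1: Teal 10, Pink 16, Yellow 14, Blue 0, Purple 31. Blue eliminated.
Round 2: Teal 10, Pink 16, Yellow 14, Purple 31. Teal eliminated.
Round 3: Pink 16, Yellow 24, Purple 31. Pink eliminated.
Round 4: Yellow 40, Purple 31. Yellow has a majority (≥36).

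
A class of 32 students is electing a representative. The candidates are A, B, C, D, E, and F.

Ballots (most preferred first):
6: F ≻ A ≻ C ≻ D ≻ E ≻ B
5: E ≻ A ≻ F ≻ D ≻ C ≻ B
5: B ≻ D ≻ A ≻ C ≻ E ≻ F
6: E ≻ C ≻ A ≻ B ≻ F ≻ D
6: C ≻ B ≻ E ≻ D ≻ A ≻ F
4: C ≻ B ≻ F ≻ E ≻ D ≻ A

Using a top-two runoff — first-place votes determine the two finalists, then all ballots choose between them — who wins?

C

Round 1 first-place votes: A 0, B 5, C 10, D 0, E 11, F 6. E and C advance.
Runoff: E is ranked above C on 11 ballots, C above E on 21.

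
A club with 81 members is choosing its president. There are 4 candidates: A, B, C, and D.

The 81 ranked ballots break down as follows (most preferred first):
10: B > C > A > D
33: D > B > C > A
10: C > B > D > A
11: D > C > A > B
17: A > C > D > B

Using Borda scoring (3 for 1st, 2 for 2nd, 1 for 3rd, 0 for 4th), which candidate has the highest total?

D

A: 10×1 + 33×0 + 10×0 + 11×1 + 17×3 = 72
B: 10×3 + 33×2 + 10×2 + 11×0 + 17×0 = 116
C: 10×2 + 33×1 + 10×3 + 11×2 + 17×2 = 139
D: 10×0 + 33×3 + 10×1 + 11×3 + 17×1 = 159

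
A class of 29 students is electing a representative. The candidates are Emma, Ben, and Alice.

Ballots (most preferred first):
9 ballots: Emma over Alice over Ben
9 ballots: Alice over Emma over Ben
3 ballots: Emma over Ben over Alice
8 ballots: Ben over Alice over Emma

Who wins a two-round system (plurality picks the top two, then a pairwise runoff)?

Round 1 first-place votes: Emma 12, Ben 8, Alice 9. Emma and Alice advance.
Runoff: Emma is ranked above Alice on 12 ballots, Alice above Emma on 17.

Alice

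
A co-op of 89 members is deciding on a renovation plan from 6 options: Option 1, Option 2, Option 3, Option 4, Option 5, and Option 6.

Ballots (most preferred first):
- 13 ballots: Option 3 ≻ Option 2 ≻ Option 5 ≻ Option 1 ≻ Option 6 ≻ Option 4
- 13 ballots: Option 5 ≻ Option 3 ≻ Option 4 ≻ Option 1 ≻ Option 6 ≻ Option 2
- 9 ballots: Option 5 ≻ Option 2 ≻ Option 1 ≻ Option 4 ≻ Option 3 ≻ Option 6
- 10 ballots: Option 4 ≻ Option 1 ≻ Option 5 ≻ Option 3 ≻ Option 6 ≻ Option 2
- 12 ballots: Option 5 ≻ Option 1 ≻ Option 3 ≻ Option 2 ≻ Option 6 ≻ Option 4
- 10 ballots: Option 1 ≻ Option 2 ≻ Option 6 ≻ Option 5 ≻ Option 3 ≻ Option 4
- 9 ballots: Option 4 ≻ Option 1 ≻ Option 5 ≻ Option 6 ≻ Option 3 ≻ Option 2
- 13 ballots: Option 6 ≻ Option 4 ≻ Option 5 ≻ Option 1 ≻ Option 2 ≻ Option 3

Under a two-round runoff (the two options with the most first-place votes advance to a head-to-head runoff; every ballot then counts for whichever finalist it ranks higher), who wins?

Round 1 first-place votes: Option 1 10, Option 2 0, Option 3 13, Option 4 19, Option 5 34, Option 6 13. Option 5 and Option 4 advance.
Runoff: Option 5 is ranked above Option 4 on 57 ballots, Option 4 above Option 5 on 32.

Option 5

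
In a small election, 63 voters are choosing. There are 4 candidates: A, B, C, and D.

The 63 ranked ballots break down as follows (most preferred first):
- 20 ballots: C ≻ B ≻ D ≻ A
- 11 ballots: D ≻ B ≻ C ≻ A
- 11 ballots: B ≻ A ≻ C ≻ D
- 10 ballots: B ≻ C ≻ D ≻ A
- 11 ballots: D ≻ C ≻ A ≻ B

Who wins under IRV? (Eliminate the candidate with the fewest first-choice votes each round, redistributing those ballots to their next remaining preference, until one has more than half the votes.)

Round 1: A 0, B 21, C 20, D 22. A eliminated.
Round 2: B 21, C 20, D 22. C eliminated.
Round 3: B 41, D 22. B has a majority (≥32).

B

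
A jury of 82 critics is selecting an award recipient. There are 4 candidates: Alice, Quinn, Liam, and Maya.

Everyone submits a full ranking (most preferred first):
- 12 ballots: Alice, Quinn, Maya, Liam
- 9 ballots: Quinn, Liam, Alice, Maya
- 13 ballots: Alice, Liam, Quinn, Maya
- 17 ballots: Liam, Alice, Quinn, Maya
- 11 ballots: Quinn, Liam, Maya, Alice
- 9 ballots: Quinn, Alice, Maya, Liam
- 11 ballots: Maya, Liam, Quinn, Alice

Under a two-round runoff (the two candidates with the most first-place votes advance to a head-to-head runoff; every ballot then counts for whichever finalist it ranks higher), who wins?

Alice

Round 1 first-place votes: Alice 25, Quinn 29, Liam 17, Maya 11. Quinn and Alice advance.
Runoff: Quinn is ranked above Alice on 40 ballots, Alice above Quinn on 42.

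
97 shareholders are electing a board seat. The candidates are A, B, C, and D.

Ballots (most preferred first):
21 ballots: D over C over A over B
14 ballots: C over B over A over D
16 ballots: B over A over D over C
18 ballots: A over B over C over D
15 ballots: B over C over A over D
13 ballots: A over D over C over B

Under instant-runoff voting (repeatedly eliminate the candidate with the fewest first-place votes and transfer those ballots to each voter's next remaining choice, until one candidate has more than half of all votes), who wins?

Round 1: A 31, B 31, C 14, D 21. C eliminated.
Round 2: A 31, B 45, D 21. D eliminated.
Round 3: A 52, B 45. A has a majority (≥49).

A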